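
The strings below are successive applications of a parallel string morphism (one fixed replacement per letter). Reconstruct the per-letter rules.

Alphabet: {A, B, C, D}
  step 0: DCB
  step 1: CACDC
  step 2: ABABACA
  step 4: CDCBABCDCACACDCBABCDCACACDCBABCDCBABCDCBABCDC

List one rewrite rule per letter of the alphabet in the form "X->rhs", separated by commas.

  step 1 ⇒ step 2: CACDC ⇒ A·BAB·A·C·A
    A ↦ BAB
    C ↦ A
    D ↦ C
  step 0 ⇒ step 1: DCB ⇒ C·A·CDC
    B ↦ CDC

A->BAB, B->CDC, C->A, D->C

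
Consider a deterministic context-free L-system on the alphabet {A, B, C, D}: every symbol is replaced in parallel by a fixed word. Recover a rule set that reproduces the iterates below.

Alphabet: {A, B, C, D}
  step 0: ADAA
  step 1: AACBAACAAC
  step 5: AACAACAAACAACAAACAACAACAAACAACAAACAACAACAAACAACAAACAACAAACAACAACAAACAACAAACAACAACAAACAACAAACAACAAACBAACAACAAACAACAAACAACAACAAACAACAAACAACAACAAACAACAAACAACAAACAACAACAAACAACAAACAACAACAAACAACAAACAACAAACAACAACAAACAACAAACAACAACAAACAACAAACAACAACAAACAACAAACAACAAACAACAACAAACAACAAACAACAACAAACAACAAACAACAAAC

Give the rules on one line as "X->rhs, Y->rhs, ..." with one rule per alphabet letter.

A->AAC, B->D, C->A, D->B

  step 0 ⇒ step 1: ADAA ⇒ AAC·B·AAC·AAC
    A ↦ AAC
    D ↦ B
    B ↦ D  (constrained at step 1)
    C ↦ A  (constrained at step 1)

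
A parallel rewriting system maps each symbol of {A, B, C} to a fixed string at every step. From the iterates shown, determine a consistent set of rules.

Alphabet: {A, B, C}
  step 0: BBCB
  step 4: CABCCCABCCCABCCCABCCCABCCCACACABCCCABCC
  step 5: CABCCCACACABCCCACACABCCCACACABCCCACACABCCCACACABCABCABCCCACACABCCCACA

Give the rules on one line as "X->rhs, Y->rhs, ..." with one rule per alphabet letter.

  step 4 ⇒ step 5: CABCCCABCCCABCCCABCCCABCCCACACABCCCABCC ⇒ CA·B·CC·CA·CA·CA·B·CC·CA·CA·CA·B·CC·CA·CA·CA·B·CC·CA·CA·CA·B·CC·CA·CA·CA·B·CA·B·CA·B·CC·CA·CA·CA·B·CC·CA·CA
    A ↦ B
    B ↦ CC
    C ↦ CA

A->B, B->CC, C->CA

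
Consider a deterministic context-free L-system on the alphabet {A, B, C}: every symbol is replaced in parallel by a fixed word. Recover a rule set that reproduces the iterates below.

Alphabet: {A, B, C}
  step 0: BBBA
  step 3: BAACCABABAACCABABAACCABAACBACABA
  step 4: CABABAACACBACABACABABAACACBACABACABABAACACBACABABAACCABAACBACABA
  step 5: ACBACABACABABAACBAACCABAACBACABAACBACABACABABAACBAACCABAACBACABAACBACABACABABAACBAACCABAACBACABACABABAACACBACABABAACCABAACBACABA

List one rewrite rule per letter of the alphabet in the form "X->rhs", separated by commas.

  step 4 ⇒ step 5: CABABAACACBACABACABABAACACBACABACABABAACACBACABABAACCABAACBACABA ⇒ AC·BA·CA·BA·CA·BA·BA·AC·BA·AC·CA·BA·AC·BA·CA·BA·AC·BA·CA·BA·CA·BA·BA·AC·BA·AC·CA·BA·AC·BA·CA·BA·AC·BA·CA·BA·CA·BA·BA·AC·BA·AC·CA·BA·AC·BA·CA·BA·CA·BA·BA·AC·AC·BA·CA·BA·BA·AC·CA·BA·AC·BA·CA·BA
    A ↦ BA
    B ↦ CA
    C ↦ AC

A->BA, B->CA, C->AC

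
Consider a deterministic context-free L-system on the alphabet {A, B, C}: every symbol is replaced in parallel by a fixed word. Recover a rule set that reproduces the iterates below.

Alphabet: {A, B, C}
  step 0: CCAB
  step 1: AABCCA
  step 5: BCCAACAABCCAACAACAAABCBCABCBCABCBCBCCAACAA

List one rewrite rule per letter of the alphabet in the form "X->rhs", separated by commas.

  step 0 ⇒ step 1: CCAB ⇒ A·A·BC·CA
    A ↦ BC
    B ↦ CA
    C ↦ A

A->BC, B->CA, C->A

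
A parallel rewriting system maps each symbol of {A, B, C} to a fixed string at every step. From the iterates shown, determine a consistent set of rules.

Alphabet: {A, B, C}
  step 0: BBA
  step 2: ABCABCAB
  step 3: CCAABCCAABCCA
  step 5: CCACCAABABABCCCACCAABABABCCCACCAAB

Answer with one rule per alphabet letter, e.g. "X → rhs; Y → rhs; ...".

A->C, B->CA, C->AB

  step 2 ⇒ step 3: ABCABCAB ⇒ C·CA·AB·C·CA·AB·C·CA
    A ↦ C
    B ↦ CA
    C ↦ AB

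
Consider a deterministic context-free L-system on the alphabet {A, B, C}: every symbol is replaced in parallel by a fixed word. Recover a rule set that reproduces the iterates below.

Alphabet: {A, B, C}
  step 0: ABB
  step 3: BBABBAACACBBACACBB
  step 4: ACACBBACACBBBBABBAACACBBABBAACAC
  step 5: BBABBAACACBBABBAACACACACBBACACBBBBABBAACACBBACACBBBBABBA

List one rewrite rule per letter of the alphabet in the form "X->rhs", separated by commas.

A->BB, B->AC, C->A

  step 4 ⇒ step 5: ACACBBACACBBBBABBAACACBBABBAACAC ⇒ BB·A·BB·A·AC·AC·BB·A·BB·A·AC·AC·AC·AC·BB·AC·AC·BB·BB·A·BB·A·AC·AC·BB·AC·AC·BB·BB·A·BB·A
    A ↦ BB
    B ↦ AC
    C ↦ A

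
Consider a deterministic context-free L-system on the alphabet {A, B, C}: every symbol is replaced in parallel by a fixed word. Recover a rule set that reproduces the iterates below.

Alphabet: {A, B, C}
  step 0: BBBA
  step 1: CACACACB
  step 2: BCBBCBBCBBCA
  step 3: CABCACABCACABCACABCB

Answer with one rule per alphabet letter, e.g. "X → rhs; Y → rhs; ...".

A->CB, B->CA, C->B

  step 2 ⇒ step 3: BCBBCBBCBBCA ⇒ CA·B·CA·CA·B·CA·CA·B·CA·CA·B·CB
    A ↦ CB
    B ↦ CA
    C ↦ B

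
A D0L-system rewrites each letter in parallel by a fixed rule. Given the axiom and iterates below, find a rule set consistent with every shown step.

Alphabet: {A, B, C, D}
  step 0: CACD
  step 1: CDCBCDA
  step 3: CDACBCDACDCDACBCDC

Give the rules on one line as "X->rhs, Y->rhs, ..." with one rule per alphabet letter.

A->CB, B->C, C->CD, D->A

  step 0 ⇒ step 1: CACD ⇒ CD·CB·CD·A
    A ↦ CB
    C ↦ CD
    D ↦ A
    B ↦ C  (constrained at step 1)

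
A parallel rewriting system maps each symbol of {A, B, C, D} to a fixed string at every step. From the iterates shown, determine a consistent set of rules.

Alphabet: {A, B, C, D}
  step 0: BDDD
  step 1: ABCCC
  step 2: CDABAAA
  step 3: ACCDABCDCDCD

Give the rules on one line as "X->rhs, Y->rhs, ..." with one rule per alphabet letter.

A->CD, B->AB, C->A, D->C

  step 2 ⇒ step 3: CDABAAA ⇒ A·C·CD·AB·CD·CD·CD
    A ↦ CD
    B ↦ AB
    C ↦ A
    D ↦ C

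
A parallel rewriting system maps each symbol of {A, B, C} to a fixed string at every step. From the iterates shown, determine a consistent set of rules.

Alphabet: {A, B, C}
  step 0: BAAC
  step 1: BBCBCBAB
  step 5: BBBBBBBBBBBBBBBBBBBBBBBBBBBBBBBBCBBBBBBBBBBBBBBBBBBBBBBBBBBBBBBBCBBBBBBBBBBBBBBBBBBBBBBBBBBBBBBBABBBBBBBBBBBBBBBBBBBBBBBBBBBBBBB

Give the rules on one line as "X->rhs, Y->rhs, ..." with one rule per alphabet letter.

A->CB, B->BB, C->AB

  step 0 ⇒ step 1: BAAC ⇒ BB·CB·CB·AB
    A ↦ CB
    B ↦ BB
    C ↦ AB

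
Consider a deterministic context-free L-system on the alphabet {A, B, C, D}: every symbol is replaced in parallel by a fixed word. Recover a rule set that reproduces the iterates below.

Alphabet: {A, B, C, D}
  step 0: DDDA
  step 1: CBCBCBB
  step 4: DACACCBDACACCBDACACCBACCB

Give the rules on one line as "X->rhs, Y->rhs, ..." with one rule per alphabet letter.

A->B, B->AC, C->D, D->CB

  step 0 ⇒ step 1: DDDA ⇒ CB·CB·CB·B
    A ↦ B
    D ↦ CB
    B ↦ AC  (constrained at step 1)
    C ↦ D  (constrained at step 1)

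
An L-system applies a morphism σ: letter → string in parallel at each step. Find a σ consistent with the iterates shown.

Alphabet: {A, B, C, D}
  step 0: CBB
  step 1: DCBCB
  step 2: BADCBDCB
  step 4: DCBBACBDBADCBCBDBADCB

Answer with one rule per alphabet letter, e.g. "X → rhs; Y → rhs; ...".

  step 1 ⇒ step 2: DCBCB ⇒ BA·D·CB·D·CB
    B ↦ CB
    C ↦ D
    D ↦ BA
    A ↦ D  (constrained at step 2)

A->D, B->CB, C->D, D->BA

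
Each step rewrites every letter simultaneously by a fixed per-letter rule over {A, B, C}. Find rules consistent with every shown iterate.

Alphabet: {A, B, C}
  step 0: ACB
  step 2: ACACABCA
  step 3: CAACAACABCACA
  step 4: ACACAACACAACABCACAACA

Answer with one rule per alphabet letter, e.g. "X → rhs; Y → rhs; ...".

  step 3 ⇒ step 4: CAACAACABCACA ⇒ A·CA·CA·A·CA·CA·A·CA·BC·A·CA·A·CA
    A ↦ CA
    B ↦ BC
    C ↦ A

A->CA, B->BC, C->A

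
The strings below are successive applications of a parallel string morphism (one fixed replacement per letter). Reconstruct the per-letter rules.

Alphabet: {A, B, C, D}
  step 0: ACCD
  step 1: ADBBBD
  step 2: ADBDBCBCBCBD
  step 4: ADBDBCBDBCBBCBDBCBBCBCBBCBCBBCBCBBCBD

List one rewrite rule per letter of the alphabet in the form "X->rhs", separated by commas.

  step 1 ⇒ step 2: ADBBBD ⇒ AD·BD·BC·BC·BC·BD
    A ↦ AD
    B ↦ BC
    D ↦ BD
  step 0 ⇒ step 1: ACCD ⇒ AD·B·B·BD
    C ↦ B

A->AD, B->BC, C->B, D->BD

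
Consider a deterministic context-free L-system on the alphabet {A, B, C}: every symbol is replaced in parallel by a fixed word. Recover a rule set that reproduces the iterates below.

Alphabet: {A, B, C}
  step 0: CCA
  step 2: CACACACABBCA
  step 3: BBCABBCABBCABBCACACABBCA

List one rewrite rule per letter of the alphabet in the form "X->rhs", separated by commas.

  step 2 ⇒ step 3: CACACACABBCA ⇒ BB·CA·BB·CA·BB·CA·BB·CA·CA·CA·BB·CA
    A ↦ CA
    B ↦ CA
    C ↦ BB

A->CA, B->CA, C->BB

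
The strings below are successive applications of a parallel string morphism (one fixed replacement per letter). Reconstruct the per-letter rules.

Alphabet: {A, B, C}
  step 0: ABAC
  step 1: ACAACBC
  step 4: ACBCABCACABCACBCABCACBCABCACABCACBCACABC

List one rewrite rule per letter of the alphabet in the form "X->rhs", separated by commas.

A->AC, B->A, C->BC

  step 0 ⇒ step 1: ABAC ⇒ AC·A·AC·BC
    A ↦ AC
    B ↦ A
    C ↦ BC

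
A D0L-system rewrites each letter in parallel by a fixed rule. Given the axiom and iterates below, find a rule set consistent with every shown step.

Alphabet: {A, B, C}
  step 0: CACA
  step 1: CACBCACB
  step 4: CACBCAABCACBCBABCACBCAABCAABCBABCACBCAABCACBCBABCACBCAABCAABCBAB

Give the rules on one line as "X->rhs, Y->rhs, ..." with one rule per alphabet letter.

A->CB, B->AB, C->CA

  step 0 ⇒ step 1: CACA ⇒ CA·CB·CA·CB
    A ↦ CB
    C ↦ CA
    B ↦ AB  (constrained at step 1)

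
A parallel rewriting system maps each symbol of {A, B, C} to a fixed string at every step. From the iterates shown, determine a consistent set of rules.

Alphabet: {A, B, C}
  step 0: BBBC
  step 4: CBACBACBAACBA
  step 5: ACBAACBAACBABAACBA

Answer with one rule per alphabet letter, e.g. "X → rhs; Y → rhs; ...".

  step 4 ⇒ step 5: CBACBACBAACBA ⇒ A·C·BA·A·C·BA·A·C·BA·BA·A·C·BA
    A ↦ BA
    B ↦ C
    C ↦ A

A->BA, B->C, C->A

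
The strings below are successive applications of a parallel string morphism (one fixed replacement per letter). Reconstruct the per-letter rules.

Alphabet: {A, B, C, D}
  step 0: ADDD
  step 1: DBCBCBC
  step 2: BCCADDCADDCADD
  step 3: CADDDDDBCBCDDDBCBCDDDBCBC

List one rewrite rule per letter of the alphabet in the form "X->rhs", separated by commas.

A->D, B->CA, C->DD, D->BC

  step 2 ⇒ step 3: BCCADDCADDCADD ⇒ CA·DD·DD·D·BC·BC·DD·D·BC·BC·DD·D·BC·BC
    A ↦ D
    B ↦ CA
    C ↦ DD
    D ↦ BC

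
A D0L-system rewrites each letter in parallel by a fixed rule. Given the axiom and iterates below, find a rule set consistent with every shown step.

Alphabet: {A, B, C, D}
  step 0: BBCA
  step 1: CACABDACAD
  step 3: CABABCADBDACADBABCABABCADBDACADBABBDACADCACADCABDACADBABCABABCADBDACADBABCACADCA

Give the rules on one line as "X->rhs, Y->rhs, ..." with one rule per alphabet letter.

A->CAD, B->CA, C->BDA, D->BAB

  step 0 ⇒ step 1: BBCA ⇒ CA·CA·BDA·CAD
    A ↦ CAD
    B ↦ CA
    C ↦ BDA
    D ↦ BAB  (constrained at step 1)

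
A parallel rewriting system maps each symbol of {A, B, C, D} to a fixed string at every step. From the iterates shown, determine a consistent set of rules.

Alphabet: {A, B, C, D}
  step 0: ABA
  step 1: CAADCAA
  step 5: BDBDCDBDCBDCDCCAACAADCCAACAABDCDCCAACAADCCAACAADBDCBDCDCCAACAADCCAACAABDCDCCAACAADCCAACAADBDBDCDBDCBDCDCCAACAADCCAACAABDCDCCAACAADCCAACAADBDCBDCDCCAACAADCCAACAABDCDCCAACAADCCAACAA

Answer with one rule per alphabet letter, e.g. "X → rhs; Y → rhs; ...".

A->CAA, B->D, C->DC, D->B

  step 0 ⇒ step 1: ABA ⇒ CAA·D·CAA
    A ↦ CAA
    B ↦ D
    C ↦ DC  (constrained at step 1)
    D ↦ B  (constrained at step 1)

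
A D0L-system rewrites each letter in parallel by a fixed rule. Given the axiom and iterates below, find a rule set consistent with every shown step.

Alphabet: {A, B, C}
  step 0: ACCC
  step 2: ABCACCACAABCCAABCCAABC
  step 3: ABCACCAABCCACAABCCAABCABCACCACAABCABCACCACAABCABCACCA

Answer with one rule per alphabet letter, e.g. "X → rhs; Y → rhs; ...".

A->ABC, B->AC, C->CA

  step 2 ⇒ step 3: ABCACCACAABCCAABCCAABC ⇒ ABC·AC·CA·ABC·CA·CA·ABC·CA·ABC·ABC·AC·CA·CA·ABC·ABC·AC·CA·CA·ABC·ABC·AC·CA
    A ↦ ABC
    B ↦ AC
    C ↦ CA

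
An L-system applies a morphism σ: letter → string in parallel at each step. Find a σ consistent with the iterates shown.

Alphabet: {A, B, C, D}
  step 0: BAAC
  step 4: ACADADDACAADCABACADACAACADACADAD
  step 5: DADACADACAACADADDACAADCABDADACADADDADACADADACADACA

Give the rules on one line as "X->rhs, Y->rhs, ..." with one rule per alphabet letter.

  step 4 ⇒ step 5: ACADADDACAADCABACADACAACADACADAD ⇒ D·A·D·ACA·D·ACA·ACA·D·A·D·D·ACA·A·D·CAB·D·A·D·ACA·D·A·D·D·A·D·ACA·D·A·D·ACA·D·ACA
    A ↦ D
    B ↦ CAB
    C ↦ A
    D ↦ ACA

A->D, B->CAB, C->A, D->ACA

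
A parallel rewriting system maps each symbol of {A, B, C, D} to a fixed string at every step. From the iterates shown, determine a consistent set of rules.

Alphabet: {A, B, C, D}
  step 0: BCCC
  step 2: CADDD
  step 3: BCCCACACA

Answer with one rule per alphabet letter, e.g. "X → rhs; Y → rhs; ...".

A->CC, B->D, C->B, D->CA

  step 2 ⇒ step 3: CADDD ⇒ B·CC·CA·CA·CA
    A ↦ CC
    C ↦ B
    D ↦ CA
    B ↦ D  (constrained at step 0)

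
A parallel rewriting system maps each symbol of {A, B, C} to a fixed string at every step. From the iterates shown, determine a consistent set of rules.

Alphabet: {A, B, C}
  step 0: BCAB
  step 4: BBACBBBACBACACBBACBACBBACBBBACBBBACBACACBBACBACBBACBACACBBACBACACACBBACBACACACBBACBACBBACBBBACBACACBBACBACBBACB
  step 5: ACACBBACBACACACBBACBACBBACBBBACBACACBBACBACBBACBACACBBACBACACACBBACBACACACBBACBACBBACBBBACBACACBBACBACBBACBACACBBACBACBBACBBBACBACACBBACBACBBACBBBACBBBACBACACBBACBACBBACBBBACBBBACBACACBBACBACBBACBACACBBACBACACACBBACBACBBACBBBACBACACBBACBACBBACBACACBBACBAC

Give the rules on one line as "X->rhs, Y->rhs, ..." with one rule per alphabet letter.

A->BB, B->AC, C->ACB

  step 4 ⇒ step 5: BBACBBBACBACACBBACBACBBACBBBACBBBACBACACBBACBACBBACBACACBBACBACACACBBACBACACACBBACBACBBACBBBACBACACBBACBACBBACB ⇒ AC·AC·BB·ACB·AC·AC·AC·BB·ACB·AC·BB·ACB·BB·ACB·AC·AC·BB·ACB·AC·BB·ACB·AC·AC·BB·ACB·AC·AC·AC·BB·ACB·AC·AC·AC·BB·ACB·AC·BB·ACB·BB·ACB·AC·AC·BB·ACB·AC·BB·ACB·AC·AC·BB·ACB·AC·BB·ACB·BB·ACB·AC·AC·BB·ACB·AC·BB·ACB·BB·ACB·BB·ACB·AC·AC·BB·ACB·AC·BB·ACB·BB·ACB·BB·ACB·AC·AC·BB·ACB·AC·BB·ACB·AC·AC·BB·ACB·AC·AC·AC·BB·ACB·AC·BB·ACB·BB·ACB·AC·AC·BB·ACB·AC·BB·ACB·AC·AC·BB·ACB·AC
    A ↦ BB
    B ↦ AC
    C ↦ ACB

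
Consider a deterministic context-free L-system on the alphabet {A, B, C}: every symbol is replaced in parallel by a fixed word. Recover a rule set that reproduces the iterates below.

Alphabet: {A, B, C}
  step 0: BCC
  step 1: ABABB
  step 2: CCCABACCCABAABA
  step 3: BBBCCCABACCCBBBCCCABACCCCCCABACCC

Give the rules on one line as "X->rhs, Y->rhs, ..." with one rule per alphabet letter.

  step 2 ⇒ step 3: CCCABACCCABAABA ⇒ B·B·B·CCC·ABA·CCC·B·B·B·CCC·ABA·CCC·CCC·ABA·CCC
    A ↦ CCC
    B ↦ ABA
    C ↦ B

A->CCC, B->ABA, C->B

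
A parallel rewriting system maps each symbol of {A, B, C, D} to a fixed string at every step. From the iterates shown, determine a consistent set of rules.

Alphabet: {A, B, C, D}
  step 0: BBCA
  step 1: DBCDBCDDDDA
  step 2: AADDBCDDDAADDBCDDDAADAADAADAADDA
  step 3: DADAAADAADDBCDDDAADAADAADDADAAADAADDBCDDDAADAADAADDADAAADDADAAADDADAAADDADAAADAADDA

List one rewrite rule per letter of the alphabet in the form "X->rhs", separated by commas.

A->DA, B->DBC, C->DDD, D->AAD

  step 2 ⇒ step 3: AADDBCDDDAADDBCDDDAADAADAADAADDA ⇒ DA·DA·AAD·AAD·DBC·DDD·AAD·AAD·AAD·DA·DA·AAD·AAD·DBC·DDD·AAD·AAD·AAD·DA·DA·AAD·DA·DA·AAD·DA·DA·AAD·DA·DA·AAD·AAD·DA
    A ↦ DA
    B ↦ DBC
    C ↦ DDD
    D ↦ AAD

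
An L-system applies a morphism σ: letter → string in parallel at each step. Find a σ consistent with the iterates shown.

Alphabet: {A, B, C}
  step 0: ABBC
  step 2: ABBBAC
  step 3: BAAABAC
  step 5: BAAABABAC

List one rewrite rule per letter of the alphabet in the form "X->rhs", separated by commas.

  step 2 ⇒ step 3: ABBBAC ⇒ B·A·A·A·B·AC
    A ↦ B
    B ↦ A
    C ↦ AC

A->B, B->A, C->AC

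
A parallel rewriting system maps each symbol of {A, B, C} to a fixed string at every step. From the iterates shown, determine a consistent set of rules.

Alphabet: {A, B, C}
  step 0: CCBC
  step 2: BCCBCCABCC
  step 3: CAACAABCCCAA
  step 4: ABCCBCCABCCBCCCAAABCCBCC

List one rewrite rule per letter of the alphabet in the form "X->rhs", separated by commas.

A->BCC, B->C, C->A

  step 3 ⇒ step 4: CAACAABCCCAA ⇒ A·BCC·BCC·A·BCC·BCC·C·A·A·A·BCC·BCC
    A ↦ BCC
    B ↦ C
    C ↦ A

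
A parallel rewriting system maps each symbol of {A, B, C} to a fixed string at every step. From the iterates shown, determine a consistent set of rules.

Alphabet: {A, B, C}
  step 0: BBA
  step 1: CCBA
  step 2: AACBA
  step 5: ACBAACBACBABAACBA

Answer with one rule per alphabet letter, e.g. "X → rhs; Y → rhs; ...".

  step 1 ⇒ step 2: CCBA ⇒ A·A·C·BA
    A ↦ BA
    B ↦ C
    C ↦ A

A->BA, B->C, C->A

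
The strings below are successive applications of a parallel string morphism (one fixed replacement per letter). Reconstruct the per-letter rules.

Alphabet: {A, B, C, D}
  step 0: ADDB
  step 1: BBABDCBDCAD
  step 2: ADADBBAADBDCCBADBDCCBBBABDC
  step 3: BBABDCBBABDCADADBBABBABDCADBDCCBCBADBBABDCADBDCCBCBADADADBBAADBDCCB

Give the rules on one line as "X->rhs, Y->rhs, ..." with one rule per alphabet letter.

  step 2 ⇒ step 3: ADADBBAADBDCCBADBDCCBBBABDC ⇒ BBA·BDC·BBA·BDC·AD·AD·BBA·BBA·BDC·AD·BDC·CB·CB·AD·BBA·BDC·AD·BDC·CB·CB·AD·AD·AD·BBA·AD·BDC·CB
    A ↦ BBA
    B ↦ AD
    C ↦ CB
    D ↦ BDC

A->BBA, B->AD, C->CB, D->BDC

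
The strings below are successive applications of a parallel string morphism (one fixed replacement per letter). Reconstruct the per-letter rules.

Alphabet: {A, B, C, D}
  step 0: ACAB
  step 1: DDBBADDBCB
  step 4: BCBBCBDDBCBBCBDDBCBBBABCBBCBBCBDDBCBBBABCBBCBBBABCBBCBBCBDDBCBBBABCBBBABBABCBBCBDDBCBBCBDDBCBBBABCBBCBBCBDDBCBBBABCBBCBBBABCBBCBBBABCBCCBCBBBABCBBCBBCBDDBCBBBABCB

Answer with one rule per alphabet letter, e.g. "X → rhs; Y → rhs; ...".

A->DD, B->BCB, C->BBA, D->C

  step 0 ⇒ step 1: ACAB ⇒ DD·BBA·DD·BCB
    A ↦ DD
    B ↦ BCB
    C ↦ BBA
    D ↦ C  (constrained at step 1)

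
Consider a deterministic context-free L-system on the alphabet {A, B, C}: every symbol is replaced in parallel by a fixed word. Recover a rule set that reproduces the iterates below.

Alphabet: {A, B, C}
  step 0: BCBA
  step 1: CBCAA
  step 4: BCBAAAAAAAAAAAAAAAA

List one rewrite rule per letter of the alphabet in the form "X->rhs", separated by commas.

  step 0 ⇒ step 1: BCBA ⇒ C·B·C·AA
    A ↦ AA
    B ↦ C
    C ↦ B

A->AA, B->C, C->B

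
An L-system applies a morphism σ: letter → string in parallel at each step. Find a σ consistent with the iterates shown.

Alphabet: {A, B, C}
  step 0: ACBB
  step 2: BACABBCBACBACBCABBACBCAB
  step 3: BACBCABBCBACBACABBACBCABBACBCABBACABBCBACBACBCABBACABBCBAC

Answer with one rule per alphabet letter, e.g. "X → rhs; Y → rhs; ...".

A->BC, B->BAC, C->AB

  step 2 ⇒ step 3: BACABBCBACBACBCABBACBCAB ⇒ BAC·BC·AB·BC·BAC·BAC·AB·BAC·BC·AB·BAC·BC·AB·BAC·AB·BC·BAC·BAC·BC·AB·BAC·AB·BC·BAC
    A ↦ BC
    B ↦ BAC
    C ↦ AB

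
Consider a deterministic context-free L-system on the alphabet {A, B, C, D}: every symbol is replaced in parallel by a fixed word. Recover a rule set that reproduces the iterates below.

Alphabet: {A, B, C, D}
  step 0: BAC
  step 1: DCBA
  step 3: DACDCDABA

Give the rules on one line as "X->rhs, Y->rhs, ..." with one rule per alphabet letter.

  step 0 ⇒ step 1: BAC ⇒ D·C·BA
    A ↦ C
    B ↦ D
    C ↦ BA
    D ↦ DA  (constrained at step 1)

A->C, B->D, C->BA, D->DA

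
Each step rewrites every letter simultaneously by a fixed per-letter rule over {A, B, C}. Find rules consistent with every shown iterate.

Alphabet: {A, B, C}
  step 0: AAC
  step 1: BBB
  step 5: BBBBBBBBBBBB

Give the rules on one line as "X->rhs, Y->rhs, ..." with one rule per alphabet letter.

A->B, B->CA, C->B

  step 0 ⇒ step 1: AAC ⇒ B·B·B
    A ↦ B
    C ↦ B
    B ↦ CA  (constrained at step 1)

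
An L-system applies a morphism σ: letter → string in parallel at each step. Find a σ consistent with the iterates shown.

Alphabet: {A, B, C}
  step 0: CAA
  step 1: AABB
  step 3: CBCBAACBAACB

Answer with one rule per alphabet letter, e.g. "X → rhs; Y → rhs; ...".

  step 0 ⇒ step 1: CAA ⇒ AA·B·B
    A ↦ B
    C ↦ AA
    B ↦ CB  (constrained at step 1)

A->B, B->CB, C->AA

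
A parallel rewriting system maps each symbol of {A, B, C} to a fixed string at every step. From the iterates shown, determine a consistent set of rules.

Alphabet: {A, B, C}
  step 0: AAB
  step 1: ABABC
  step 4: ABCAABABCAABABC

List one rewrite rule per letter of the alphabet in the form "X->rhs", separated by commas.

  step 0 ⇒ step 1: AAB ⇒ AB·AB·C
    A ↦ AB
    B ↦ C
    C ↦ A  (constrained at step 1)

A->AB, B->C, C->A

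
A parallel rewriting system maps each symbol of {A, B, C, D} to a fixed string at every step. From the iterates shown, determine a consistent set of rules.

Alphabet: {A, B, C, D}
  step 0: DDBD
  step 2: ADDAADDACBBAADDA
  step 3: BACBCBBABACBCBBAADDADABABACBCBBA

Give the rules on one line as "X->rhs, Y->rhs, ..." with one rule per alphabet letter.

  step 2 ⇒ step 3: ADDAADDACBBAADDA ⇒ BA·CB·CB·BA·BA·CB·CB·BA·AD·DA·DA·BA·BA·CB·CB·BA
    A ↦ BA
    B ↦ DA
    C ↦ AD
    D ↦ CB

A->BA, B->DA, C->AD, D->CB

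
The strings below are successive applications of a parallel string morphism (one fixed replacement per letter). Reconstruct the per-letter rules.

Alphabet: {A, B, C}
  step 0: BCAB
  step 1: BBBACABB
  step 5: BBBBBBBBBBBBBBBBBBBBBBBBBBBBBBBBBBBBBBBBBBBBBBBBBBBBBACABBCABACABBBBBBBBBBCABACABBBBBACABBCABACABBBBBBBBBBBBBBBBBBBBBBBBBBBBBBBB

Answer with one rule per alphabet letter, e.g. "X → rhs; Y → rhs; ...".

A->CA, B->BB, C->BA

  step 0 ⇒ step 1: BCAB ⇒ BB·BA·CA·BB
    A ↦ CA
    B ↦ BB
    C ↦ BA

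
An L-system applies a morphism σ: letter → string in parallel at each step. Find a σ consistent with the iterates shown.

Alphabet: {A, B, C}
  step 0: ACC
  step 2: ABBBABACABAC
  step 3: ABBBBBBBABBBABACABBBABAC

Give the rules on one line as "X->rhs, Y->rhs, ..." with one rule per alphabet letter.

  step 2 ⇒ step 3: ABBBABACABAC ⇒ AB·BB·BB·BB·AB·BB·AB·AC·AB·BB·AB·AC
    A ↦ AB
    B ↦ BB
    C ↦ AC

A->AB, B->BB, C->AC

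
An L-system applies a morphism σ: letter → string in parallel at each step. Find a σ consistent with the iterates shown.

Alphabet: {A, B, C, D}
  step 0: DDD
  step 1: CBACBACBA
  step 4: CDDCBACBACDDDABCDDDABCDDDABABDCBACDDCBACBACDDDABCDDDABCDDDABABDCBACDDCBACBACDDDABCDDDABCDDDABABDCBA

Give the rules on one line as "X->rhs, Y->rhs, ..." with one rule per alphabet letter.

A->AB, B->D, C->CDD, D->CBA

  step 0 ⇒ step 1: DDD ⇒ CBA·CBA·CBA
    D ↦ CBA
    A ↦ AB  (constrained at step 1)
    B ↦ D  (constrained at step 1)
    C ↦ CDD  (constrained at step 1)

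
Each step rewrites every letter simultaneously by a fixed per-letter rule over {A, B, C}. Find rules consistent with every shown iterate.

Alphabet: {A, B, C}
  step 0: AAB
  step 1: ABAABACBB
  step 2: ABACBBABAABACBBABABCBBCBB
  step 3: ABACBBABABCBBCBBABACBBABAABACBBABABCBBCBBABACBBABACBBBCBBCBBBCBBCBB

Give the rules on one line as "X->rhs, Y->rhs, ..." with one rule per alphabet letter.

A->ABA, B->CBB, C->B

  step 2 ⇒ step 3: ABACBBABAABACBBABABCBBCBB ⇒ ABA·CBB·ABA·B·CBB·CBB·ABA·CBB·ABA·ABA·CBB·ABA·B·CBB·CBB·ABA·CBB·ABA·CBB·B·CBB·CBB·B·CBB·CBB
    A ↦ ABA
    B ↦ CBB
    C ↦ B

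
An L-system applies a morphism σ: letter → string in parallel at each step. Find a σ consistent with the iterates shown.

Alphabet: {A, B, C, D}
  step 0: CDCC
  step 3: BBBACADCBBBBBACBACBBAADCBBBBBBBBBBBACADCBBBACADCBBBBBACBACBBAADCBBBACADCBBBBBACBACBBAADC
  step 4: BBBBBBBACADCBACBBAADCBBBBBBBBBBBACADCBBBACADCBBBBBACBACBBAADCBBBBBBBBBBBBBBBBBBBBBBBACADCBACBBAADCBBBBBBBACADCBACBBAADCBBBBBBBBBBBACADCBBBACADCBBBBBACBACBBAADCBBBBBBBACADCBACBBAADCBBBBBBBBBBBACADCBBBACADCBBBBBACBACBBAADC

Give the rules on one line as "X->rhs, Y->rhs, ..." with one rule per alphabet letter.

A->BAC, B->BB, C->ADC, D->BBA

  step 3 ⇒ step 4: BBBACADCBBBBBACBACBBAADCBBBBBBBBBBBACADCBBBACADCBBBBBACBACBBAADCBBBACADCBBBBBACBACBBAADC ⇒ BB·BB·BB·BAC·ADC·BAC·BBA·ADC·BB·BB·BB·BB·BB·BAC·ADC·BB·BAC·ADC·BB·BB·BAC·BAC·BBA·ADC·BB·BB·BB·BB·BB·BB·BB·BB·BB·BB·BB·BAC·ADC·BAC·BBA·ADC·BB·BB·BB·BAC·ADC·BAC·BBA·ADC·BB·BB·BB·BB·BB·BAC·ADC·BB·BAC·ADC·BB·BB·BAC·BAC·BBA·ADC·BB·BB·BB·BAC·ADC·BAC·BBA·ADC·BB·BB·BB·BB·BB·BAC·ADC·BB·BAC·ADC·BB·BB·BAC·BAC·BBA·ADC
    A ↦ BAC
    B ↦ BB
    C ↦ ADC
    D ↦ BBA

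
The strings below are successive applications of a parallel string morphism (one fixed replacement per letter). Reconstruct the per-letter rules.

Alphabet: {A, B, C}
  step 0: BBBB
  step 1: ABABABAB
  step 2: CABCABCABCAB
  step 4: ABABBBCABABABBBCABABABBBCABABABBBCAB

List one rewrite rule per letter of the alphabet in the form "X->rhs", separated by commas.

  step 1 ⇒ step 2: ABABABAB ⇒ C·AB·C·AB·C·AB·C·AB
    A ↦ C
    B ↦ AB
    C ↦ BB  (constrained at step 2)

A->C, B->AB, C->BB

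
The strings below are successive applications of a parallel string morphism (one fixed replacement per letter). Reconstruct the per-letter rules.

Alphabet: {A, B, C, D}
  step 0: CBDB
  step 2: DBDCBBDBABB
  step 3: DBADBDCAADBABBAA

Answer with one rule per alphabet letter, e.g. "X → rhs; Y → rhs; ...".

  step 2 ⇒ step 3: DBDCBBDBABB ⇒ DB·A·DB·DC·A·A·DB·A·BB·A·A
    A ↦ BB
    B ↦ A
    C ↦ DC
    D ↦ DB

A->BB, B->A, C->DC, D->DB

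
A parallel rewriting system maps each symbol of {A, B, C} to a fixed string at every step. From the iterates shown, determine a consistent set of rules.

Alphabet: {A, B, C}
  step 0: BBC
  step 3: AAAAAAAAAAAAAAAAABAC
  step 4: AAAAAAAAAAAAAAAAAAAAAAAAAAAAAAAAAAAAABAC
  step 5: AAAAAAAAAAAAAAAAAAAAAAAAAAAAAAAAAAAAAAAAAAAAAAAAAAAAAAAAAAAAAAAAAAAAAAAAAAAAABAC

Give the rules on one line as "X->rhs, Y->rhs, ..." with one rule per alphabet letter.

  step 4 ⇒ step 5: AAAAAAAAAAAAAAAAAAAAAAAAAAAAAAAAAAAAABAC ⇒ AA·AA·AA·AA·AA·AA·AA·AA·AA·AA·AA·AA·AA·AA·AA·AA·AA·AA·AA·AA·AA·AA·AA·AA·AA·AA·AA·AA·AA·AA·AA·AA·AA·AA·AA·AA·AA·A·AA·BAC
    A ↦ AA
    B ↦ A
    C ↦ BAC

A->AA, B->A, C->BAC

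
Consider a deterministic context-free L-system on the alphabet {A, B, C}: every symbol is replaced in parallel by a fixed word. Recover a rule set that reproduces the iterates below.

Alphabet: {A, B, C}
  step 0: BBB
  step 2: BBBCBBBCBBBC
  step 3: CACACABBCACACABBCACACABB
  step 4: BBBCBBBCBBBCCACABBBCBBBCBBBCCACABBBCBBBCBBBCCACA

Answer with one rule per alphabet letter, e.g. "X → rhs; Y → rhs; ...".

A->BC, B->CA, C->BB

  step 3 ⇒ step 4: CACACABBCACACABBCACACABB ⇒ BB·BC·BB·BC·BB·BC·CA·CA·BB·BC·BB·BC·BB·BC·CA·CA·BB·BC·BB·BC·BB·BC·CA·CA
    A ↦ BC
    B ↦ CA
    C ↦ BB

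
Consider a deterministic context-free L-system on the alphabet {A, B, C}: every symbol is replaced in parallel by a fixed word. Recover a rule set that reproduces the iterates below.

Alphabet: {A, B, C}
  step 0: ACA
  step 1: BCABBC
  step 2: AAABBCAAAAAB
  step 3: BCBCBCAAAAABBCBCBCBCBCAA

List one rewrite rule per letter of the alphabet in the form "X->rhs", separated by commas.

  step 2 ⇒ step 3: AAABBCAAAAAB ⇒ BC·BC·BC·AA·AA·AB·BC·BC·BC·BC·BC·AA
    A ↦ BC
    B ↦ AA
    C ↦ AB

A->BC, B->AA, C->AB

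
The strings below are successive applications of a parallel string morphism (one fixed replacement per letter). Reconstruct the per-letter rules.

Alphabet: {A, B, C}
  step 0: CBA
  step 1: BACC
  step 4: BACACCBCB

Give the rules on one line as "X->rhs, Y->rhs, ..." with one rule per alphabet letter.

A->C, B->AC, C->B

  step 0 ⇒ step 1: CBA ⇒ B·AC·C
    A ↦ C
    B ↦ AC
    C ↦ B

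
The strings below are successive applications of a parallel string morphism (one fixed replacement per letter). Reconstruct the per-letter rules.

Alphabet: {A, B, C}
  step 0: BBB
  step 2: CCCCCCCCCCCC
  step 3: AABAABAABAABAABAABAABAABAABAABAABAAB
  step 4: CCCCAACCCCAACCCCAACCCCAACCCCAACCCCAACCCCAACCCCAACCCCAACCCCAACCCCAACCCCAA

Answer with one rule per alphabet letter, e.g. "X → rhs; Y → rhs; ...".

  step 3 ⇒ step 4: AABAABAABAABAABAABAABAABAABAABAABAAB ⇒ CC·CC·AA·CC·CC·AA·CC·CC·AA·CC·CC·AA·CC·CC·AA·CC·CC·AA·CC·CC·AA·CC·CC·AA·CC·CC·AA·CC·CC·AA·CC·CC·AA·CC·CC·AA
    A ↦ CC
    B ↦ AA
  step 2 ⇒ step 3: CCCCCCCCCCCC ⇒ AAB·AAB·AAB·AAB·AAB·AAB·AAB·AAB·AAB·AAB·AAB·AAB
    C ↦ AAB

A->CC, B->AA, C->AAB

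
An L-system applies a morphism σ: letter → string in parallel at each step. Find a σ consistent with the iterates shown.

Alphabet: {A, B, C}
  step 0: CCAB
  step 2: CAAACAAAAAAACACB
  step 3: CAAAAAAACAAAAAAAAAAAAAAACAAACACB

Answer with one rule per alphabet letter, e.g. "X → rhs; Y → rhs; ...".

  step 2 ⇒ step 3: CAAACAAAAAAACACB ⇒ CA·AA·AA·AA·CA·AA·AA·AA·AA·AA·AA·AA·CA·AA·CA·CB
    A ↦ AA
    B ↦ CB
    C ↦ CA

A->AA, B->CB, C->CA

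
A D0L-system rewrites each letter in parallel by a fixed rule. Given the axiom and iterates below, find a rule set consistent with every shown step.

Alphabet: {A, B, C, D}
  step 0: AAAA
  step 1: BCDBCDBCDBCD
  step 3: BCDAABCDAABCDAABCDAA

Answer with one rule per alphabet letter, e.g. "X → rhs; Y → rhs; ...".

  step 0 ⇒ step 1: AAAA ⇒ BCD·BCD·BCD·BCD
    A ↦ BCD
    B ↦ A  (constrained at step 1)
    C ↦ B  (constrained at step 1)
    D ↦ B  (constrained at step 1)

A->BCD, B->A, C->B, D->B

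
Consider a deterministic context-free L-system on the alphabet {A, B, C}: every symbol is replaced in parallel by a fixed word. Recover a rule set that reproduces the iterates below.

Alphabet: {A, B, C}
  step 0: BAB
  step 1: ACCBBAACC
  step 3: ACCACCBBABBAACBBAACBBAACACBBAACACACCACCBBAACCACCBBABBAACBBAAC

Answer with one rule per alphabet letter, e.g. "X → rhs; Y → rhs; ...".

  step 0 ⇒ step 1: BAB ⇒ ACC·BBA·ACC
    A ↦ BBA
    B ↦ ACC
    C ↦ AC  (constrained at step 1)

A->BBA, B->ACC, C->AC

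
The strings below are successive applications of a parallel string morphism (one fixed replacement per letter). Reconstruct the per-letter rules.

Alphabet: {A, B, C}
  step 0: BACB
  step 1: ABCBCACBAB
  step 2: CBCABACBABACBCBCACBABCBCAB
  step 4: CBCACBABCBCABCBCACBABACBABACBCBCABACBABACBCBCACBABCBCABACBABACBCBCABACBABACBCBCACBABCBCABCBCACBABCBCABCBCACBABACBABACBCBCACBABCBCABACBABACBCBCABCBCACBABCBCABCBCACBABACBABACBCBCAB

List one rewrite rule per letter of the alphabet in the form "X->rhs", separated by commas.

  step 1 ⇒ step 2: ABCBCACBAB ⇒ CBC·AB·ACB·AB·ACB·CBC·ACB·AB·CBC·AB
    A ↦ CBC
    B ↦ AB
    C ↦ ACB

A->CBC, B->AB, C->ACB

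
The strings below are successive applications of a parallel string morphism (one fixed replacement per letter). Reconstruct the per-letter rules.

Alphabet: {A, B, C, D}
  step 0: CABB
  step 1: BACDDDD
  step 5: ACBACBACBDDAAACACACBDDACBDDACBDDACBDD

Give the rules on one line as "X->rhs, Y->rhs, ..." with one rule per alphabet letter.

  step 0 ⇒ step 1: CABB ⇒ B·AC·DD·DD
    A ↦ AC
    B ↦ DD
    C ↦ B
    D ↦ A  (constrained at step 1)

A->AC, B->DD, C->B, D->A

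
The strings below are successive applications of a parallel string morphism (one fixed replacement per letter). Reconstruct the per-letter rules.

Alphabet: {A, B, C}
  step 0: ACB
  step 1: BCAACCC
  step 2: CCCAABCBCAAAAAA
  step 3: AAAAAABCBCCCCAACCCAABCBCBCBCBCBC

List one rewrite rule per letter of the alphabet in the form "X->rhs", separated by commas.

A->BC, B->CCC, C->AA

  step 2 ⇒ step 3: CCCAABCBCAAAAAA ⇒ AA·AA·AA·BC·BC·CCC·AA·CCC·AA·BC·BC·BC·BC·BC·BC
    A ↦ BC
    B ↦ CCC
    C ↦ AA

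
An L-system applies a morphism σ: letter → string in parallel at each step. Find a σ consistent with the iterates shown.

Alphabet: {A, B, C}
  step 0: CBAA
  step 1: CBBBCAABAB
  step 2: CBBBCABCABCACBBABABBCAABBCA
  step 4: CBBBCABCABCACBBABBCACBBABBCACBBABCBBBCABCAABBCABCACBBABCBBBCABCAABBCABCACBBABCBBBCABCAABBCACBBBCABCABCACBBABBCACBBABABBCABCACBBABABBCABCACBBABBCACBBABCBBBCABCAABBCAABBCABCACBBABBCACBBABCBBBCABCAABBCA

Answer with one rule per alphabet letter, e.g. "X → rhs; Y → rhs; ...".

  step 1 ⇒ step 2: CBBBCAABAB ⇒ CBB·BCA·BCA·BCA·CBB·AB·AB·BCA·AB·BCA
    A ↦ AB
    B ↦ BCA
    C ↦ CBB

A->AB, B->BCA, C->CBB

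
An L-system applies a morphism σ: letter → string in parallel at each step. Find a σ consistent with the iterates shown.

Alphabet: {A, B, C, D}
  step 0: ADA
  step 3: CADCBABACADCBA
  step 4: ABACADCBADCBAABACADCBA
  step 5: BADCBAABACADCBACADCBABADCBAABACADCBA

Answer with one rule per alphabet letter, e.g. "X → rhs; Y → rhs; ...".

A->BA, B->DC, C->A, D->C

  step 4 ⇒ step 5: ABACADCBADCBAABACADCBA ⇒ BA·DC·BA·A·BA·C·A·DC·BA·C·A·DC·BA·BA·DC·BA·A·BA·C·A·DC·BA
    A ↦ BA
    B ↦ DC
    C ↦ A
    D ↦ C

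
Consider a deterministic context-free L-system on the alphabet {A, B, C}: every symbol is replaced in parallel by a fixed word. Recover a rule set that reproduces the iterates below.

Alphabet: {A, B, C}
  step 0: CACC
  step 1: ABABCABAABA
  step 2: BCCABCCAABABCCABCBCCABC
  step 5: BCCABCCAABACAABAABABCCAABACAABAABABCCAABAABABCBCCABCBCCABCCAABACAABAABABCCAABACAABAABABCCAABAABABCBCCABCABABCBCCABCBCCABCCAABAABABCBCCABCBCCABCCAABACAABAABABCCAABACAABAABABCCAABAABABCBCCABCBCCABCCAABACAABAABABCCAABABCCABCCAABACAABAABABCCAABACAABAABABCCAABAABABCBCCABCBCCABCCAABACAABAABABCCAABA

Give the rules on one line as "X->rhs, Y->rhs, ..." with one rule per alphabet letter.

A->BC, B->CA, C->ABA

  step 1 ⇒ step 2: ABABCABAABA ⇒ BC·CA·BC·CA·ABA·BC·CA·BC·BC·CA·BC
    A ↦ BC
    B ↦ CA
    C ↦ ABA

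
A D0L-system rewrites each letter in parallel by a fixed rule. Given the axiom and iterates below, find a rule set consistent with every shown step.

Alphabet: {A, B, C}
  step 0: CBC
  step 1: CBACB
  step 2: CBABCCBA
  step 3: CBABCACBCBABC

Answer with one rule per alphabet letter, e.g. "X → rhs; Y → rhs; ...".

A->BC, B->A, C->CB

  step 2 ⇒ step 3: CBABCCBA ⇒ CB·A·BC·A·CB·CB·A·BC
    A ↦ BC
    B ↦ A
    C ↦ CB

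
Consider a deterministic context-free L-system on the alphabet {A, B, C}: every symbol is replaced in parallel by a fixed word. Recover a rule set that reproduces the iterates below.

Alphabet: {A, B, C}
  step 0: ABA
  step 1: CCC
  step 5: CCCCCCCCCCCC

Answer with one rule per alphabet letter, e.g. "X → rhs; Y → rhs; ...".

A->C, B->C, C->BA

  step 0 ⇒ step 1: ABA ⇒ C·C·C
    A ↦ C
    B ↦ C
    C ↦ BA  (constrained at step 1)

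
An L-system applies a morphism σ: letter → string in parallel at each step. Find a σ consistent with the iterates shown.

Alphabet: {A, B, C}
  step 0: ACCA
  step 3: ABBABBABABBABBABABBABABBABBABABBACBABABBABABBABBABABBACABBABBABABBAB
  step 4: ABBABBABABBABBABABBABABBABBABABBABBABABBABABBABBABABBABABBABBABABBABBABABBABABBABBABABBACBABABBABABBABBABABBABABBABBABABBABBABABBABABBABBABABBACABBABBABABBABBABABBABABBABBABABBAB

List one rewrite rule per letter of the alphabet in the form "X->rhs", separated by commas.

  step 3 ⇒ step 4: ABBABBABABBABBABABBABABBABBABABBACBABABBABABBABBABABBACABBABBABABBAB ⇒ AB·BAB·BAB·AB·BAB·BAB·AB·BAB·AB·BAB·BAB·AB·BAB·BAB·AB·BAB·AB·BAB·BAB·AB·BAB·AB·BAB·BAB·AB·BAB·BAB·AB·BAB·AB·BAB·BAB·AB·BAC·BAB·AB·BAB·AB·BAB·BAB·AB·BAB·AB·BAB·BAB·AB·BAB·BAB·AB·BAB·AB·BAB·BAB·AB·BAC·AB·BAB·BAB·AB·BAB·BAB·AB·BAB·AB·BAB·BAB·AB·BAB
    A ↦ AB
    B ↦ BAB
    C ↦ BAC

A->AB, B->BAB, C->BAC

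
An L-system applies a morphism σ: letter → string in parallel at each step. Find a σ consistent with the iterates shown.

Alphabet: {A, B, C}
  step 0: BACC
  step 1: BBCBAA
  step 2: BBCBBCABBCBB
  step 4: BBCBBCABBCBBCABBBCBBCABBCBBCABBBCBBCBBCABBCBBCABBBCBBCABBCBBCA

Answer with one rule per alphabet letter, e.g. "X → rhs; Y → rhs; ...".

  step 1 ⇒ step 2: BBCBAA ⇒ BBC·BBC·A·BBC·B·B
    A ↦ B
    B ↦ BBC
    C ↦ A

A->B, B->BBC, C->A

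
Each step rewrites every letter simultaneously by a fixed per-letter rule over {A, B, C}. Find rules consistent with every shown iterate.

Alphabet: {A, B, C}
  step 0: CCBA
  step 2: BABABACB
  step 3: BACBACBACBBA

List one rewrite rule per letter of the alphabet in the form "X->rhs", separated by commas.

  step 2 ⇒ step 3: BABABACB ⇒ BA·C·BA·C·BA·C·B·BA
    A ↦ C
    B ↦ BA
    C ↦ B

A->C, B->BA, C->B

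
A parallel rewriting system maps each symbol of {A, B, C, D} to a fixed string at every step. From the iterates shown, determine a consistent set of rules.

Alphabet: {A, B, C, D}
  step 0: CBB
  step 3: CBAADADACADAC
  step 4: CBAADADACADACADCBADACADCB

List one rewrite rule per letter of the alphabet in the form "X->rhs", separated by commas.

  step 3 ⇒ step 4: CBAADADACADAC ⇒ CB·A·AD·AD·AC·AD·AC·AD·CB·AD·AC·AD·CB
    A ↦ AD
    B ↦ A
    C ↦ CB
    D ↦ AC

A->AD, B->A, C->CB, D->AC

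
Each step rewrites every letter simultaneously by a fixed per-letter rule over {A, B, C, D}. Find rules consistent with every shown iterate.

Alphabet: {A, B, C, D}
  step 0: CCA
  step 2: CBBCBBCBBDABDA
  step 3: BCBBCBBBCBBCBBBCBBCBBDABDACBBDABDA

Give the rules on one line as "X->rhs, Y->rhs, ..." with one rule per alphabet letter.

  step 2 ⇒ step 3: CBBCBBCBBDABDA ⇒ B·CBB·CBB·B·CBB·CBB·B·CBB·CBB·DA·BDA·CBB·DA·BDA
    A ↦ BDA
    B ↦ CBB
    C ↦ B
    D ↦ DA

A->BDA, B->CBB, C->B, D->DA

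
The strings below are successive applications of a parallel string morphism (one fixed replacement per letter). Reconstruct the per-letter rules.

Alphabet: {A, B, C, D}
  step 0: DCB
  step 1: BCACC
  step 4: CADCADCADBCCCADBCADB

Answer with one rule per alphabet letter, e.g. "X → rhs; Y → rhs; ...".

  step 0 ⇒ step 1: DCB ⇒ B·CA·CC
    B ↦ CC
    C ↦ CA
    D ↦ B
    A ↦ D  (constrained at step 1)

A->D, B->CC, C->CA, D->B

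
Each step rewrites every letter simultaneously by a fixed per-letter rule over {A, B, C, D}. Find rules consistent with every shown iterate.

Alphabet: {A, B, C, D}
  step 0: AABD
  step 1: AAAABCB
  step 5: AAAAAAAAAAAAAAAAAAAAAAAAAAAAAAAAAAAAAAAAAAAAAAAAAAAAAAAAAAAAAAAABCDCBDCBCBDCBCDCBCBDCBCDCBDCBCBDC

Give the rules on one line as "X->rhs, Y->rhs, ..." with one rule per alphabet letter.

A->AA, B->BC, C->DC, D->B

  step 0 ⇒ step 1: AABD ⇒ AA·AA·BC·B
    A ↦ AA
    B ↦ BC
    D ↦ B
    C ↦ DC  (constrained at step 1)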